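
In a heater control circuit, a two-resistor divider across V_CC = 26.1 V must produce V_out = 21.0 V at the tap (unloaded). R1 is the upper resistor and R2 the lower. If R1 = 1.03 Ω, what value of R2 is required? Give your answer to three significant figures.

R2 ≈ 4.24 Ω

V_out/V_CC = R2/(R1+R2) = 0.8046.
So R2 = R1 · V_out/(V_CC − V_out) = 1.03 × 21.0/(26.1 − 21.0) = 1.03 × 4.118 = 4.241 Ω.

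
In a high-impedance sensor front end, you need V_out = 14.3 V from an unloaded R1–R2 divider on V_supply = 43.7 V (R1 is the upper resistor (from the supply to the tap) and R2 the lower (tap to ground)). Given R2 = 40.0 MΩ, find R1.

The divider ratio is R2/(R1+R2) = 14.3/43.7 = 0.3272.
So R1 = R2 · (V_supply/V_out − 1) = 40.0 × (43.7/14.3 − 1) = 40.0 × 2.056 = 82.24 MΩ.

R1 ≈ 82.2 MΩ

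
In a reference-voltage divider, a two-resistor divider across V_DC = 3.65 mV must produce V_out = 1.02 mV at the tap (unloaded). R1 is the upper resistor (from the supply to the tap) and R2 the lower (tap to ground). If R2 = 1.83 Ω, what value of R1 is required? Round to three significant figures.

The divider ratio is R2/(R1+R2) = 1.02/3.65 = 0.2795.
R1 = R2·(1/k − 1) = 1.83 × 2.578 = 4.719 Ω.

R1 ≈ 4.72 Ω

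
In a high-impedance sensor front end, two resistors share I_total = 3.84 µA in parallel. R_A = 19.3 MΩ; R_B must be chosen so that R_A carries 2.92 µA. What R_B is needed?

In a two-way split, I_A/I_total = R_B/(R_A + R_B).
With f = 0.7604, R_B = R_A · f/(1−f) = 19.3 × 3.174 = 61.26 MΩ.

R_B ≈ 61.3 MΩ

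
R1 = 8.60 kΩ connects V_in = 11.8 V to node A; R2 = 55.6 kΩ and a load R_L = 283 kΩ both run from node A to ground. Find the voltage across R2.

V_out ≈ 9.96 V

The load sits in parallel with R2, giving an effective lower resistance R2' = R2·R_L/(R2+R_L) = 46.47 kΩ.
Now apply the divider: V_out = 11.8 × 0.8438 = 9.957 V.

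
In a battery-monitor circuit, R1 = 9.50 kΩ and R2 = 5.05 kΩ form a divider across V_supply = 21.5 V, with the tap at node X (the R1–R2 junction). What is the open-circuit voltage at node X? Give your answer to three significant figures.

V_th is the unloaded tap voltage: V_supply · R2/(R1+R2) = 21.5 × 0.3471 = 7.462 V.

V_th ≈ 7.46 V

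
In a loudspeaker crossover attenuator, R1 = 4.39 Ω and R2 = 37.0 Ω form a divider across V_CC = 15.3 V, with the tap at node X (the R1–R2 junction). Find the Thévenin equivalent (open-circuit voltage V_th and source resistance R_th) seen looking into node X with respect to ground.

V_th ≈ 13.7 V, R_th ≈ 3.92 Ω

Open-circuit (no load on X): V_th = V_CC · R2/(R1 + R2) = 15.3 × 37.0/(4.390 + 37.0) = 13.68 V.
Zeroing V_CC shorts the top of R1 to ground, so R_th = R1 ‖ R2 = 3.924 Ω.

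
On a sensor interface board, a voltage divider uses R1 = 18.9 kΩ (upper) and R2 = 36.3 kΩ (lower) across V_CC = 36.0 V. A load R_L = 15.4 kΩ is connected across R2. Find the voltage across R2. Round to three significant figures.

The load sits in parallel with R2, giving an effective lower resistance R2' = R2·R_L/(R2+R_L) = 10.81 kΩ.
Then V_out = V_CC · R2'/(R1 + R2') = 36.0 × 10.81/29.71 = 13.10 V.
(Unloaded it would be 23.7 V; the load pulls it down.)

V_out ≈ 13.1 V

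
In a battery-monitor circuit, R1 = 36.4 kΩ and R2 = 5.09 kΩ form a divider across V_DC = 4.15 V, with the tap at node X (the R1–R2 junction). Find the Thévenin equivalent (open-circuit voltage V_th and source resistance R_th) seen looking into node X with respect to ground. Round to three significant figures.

With X open, the divider is unloaded: V_th = 4.15 × 5.09/41.49 = 0.5091 V.
With V_DC suppressed (replaced by a short), R_th = R1 ‖ R2 = (36.40 × 5.09)/(36.40 + 5.09) = 4.466 kΩ.

V_th ≈ 0.509 V, R_th ≈ 4.47 kΩ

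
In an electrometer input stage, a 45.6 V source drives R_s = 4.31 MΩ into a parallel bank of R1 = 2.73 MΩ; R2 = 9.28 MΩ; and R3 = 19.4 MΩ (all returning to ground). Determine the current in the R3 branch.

Parallel bank: R_p = 1/(1/2.73 + 1/9.28 + 1/19.4) = 1.903 MΩ.
V_A = 45.6 × 1.903/6.213 = 13.96 V.
I(R3) = V_A / R3 = 13.96/19.4 = 0.7198 µA.

I ≈ 0.720 µA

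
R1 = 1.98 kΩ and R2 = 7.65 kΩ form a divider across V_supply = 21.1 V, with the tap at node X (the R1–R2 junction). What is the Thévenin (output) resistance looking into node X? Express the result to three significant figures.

R_th ≈ 1.57 kΩ

With V_supply suppressed (replaced by a short), R_th = R1 ‖ R2 = (1.980 × 7.65)/(1.980 + 7.65) = 1.573 kΩ.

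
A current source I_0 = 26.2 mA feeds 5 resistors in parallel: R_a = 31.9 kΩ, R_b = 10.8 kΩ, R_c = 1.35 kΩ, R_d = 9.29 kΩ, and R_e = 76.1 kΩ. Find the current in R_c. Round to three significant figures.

I ≈ 19.7 mA

Total conductance ΣG = 1/31.9 + 1/10.8 + 1/1.35 + 1/9.29 + 1/76.1 = 0.9855 (units of 1/kΩ).
Current divider: I(R_c) = I_0 · G_k/ΣG = 26.2 × (0.7407/0.9855) = 26.2 × 0.7517 = 19.69 mA.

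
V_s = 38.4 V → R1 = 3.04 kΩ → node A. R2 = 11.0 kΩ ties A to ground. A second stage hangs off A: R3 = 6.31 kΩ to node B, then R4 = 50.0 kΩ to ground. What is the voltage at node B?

The second stage (R3 + R4 = 56.31 kΩ) loads node A in parallel with R2.
Effective lower resistance at A: R2 ‖ 56.31 = 9.202 kΩ.
V_A = 38.4 × 9.202/(3.04 + 9.202) = 28.86 V.
V_B = V_A × 0.8879 = 25.63 V.

V_B ≈ 25.6 V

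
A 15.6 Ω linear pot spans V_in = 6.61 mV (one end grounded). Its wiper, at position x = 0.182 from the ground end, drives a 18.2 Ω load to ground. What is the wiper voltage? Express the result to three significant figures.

V_out ≈ 1.07 mV

The pot divides into 12.76 Ω above the wiper and 2.839 Ω below.
R_L loads the lower segment: effective lower R = 2.456 Ω.
Loaded-divider output: V_out = 6.61 × 0.1614 = 1.067 mV.
(Unloaded: V_out = x·V_in = 1.20 mV.)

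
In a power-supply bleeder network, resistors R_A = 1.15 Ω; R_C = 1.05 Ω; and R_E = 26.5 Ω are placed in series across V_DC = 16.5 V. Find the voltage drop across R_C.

Total series resistance ΣR = 1.15 + 1.05 + 26.5 = 28.70 Ω.
Voltage divider: V = V_DC · (1.050 / 28.70) = 16.5 × 0.03659 = 0.6037 V.

V ≈ 0.604 V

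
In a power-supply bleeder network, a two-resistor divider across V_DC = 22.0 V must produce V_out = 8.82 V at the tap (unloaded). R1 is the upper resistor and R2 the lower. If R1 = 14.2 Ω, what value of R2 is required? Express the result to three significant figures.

R2 ≈ 9.50 Ω

The divider ratio is R2/(R1+R2) = 8.82/22.0 = 0.4009.
So R2 = R1 · V_out/(V_DC − V_out) = 14.2 × 8.82/(22.0 − 8.82) = 14.2 × 0.6692 = 9.503 Ω.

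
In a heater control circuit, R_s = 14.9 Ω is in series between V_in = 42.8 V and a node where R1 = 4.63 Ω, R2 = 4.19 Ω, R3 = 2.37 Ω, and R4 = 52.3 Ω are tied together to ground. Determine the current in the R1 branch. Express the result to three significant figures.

Equivalent of the parallel group: R_p = 1.116 Ω.
V_A by voltage divider: V_A = 42.8 × 1.116/(14.9 + 1.116) = 2.983 V.
Branch current I = V_A/R1 = 2.983/4.63 = 0.6444 A.

I ≈ 0.644 A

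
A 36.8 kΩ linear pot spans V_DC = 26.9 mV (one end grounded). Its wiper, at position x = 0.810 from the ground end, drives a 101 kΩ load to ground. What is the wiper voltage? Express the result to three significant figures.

Lower segment x·R_p = 29.81 kΩ; upper segment (1−x)·R_p = 6.992 kΩ.
Lower segment in parallel with the load: 29.81 ‖ 101 = 23.02 kΩ.
Then V_out = V_DC · 23.02/(6.992 + 23.02) = 20.63 mV.

V_out ≈ 20.6 mV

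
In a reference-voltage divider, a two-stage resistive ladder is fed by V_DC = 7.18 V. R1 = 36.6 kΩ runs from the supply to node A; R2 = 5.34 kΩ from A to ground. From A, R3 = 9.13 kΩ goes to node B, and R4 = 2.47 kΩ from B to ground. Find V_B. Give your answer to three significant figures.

V_B ≈ 0.139 V

Node A sees R2 in parallel with the series input of stage 2, R3 + R4 = 11.60 kΩ.
Effective lower resistance at A: R2 ‖ 11.60 = 3.657 kΩ.
V_A = 7.18 × 3.657/(36.6 + 3.657) = 0.6522 V.
Then the unloaded second divider: V_B = V_A × R4/(R3+R4) = 0.6522 × 0.2129 = 0.1389 V.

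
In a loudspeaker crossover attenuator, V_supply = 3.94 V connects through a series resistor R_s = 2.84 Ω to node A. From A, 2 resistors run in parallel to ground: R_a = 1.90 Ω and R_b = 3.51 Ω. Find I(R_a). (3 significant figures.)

I ≈ 0.628 A

Parallel bank: R_p = 1/(1/1.90 + 1/3.51) = 1.233 Ω.
Node voltage V_A = V_supply · R_p/(R_s + R_p) = 3.94 × 0.3027 = 1.193 V.
I(R_a) = V_A / R_a = 1.193/1.90 = 0.6277 A.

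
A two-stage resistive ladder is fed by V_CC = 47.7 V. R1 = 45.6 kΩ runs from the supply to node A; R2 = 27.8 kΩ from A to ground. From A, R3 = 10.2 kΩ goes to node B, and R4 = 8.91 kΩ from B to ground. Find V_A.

Looking into the second stage from A: R3 + R4 = 19.11 kΩ appears in parallel with R2.
Effective lower resistance at A: R2 ‖ 19.11 = 11.33 kΩ.
First divider: V_A = V_CC · 11.33/(45.6 + 11.33) = 9.490 V.

V_A ≈ 9.49 V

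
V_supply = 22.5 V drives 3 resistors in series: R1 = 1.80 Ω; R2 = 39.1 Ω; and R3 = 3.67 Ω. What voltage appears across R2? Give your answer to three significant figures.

V ≈ 19.7 V

ΣR = 1.80 + 39.1 + 3.67 = 44.57 Ω.
By the voltage-divider rule, V = 22.5 × 39.10/44.57 = 19.74 V.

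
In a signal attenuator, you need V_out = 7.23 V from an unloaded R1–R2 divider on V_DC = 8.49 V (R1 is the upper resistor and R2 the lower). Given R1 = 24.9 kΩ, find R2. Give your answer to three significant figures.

The divider ratio is R2/(R1+R2) = 7.23/8.49 = 0.8516.
So R2 = R1 · V_out/(V_DC − V_out) = 24.9 × 7.23/(8.49 − 7.23) = 24.9 × 5.738 = 142.9 kΩ.

R2 ≈ 143 kΩ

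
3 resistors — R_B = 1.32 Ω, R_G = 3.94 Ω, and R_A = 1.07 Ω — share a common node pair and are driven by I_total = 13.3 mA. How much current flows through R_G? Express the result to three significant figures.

Conductances: ΣG = 1/1.32 + 1/3.94 + 1/1.07 = 1.946 (1/Ω).
Current divider: I(R_G) = I_total · G_k/ΣG = 13.3 × (0.2538/1.946) = 13.3 × 0.1304 = 1.735 mA.

I ≈ 1.73 mA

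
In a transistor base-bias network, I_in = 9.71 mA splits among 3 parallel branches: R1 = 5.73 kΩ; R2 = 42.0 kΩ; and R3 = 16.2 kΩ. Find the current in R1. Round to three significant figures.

I ≈ 6.52 mA

Conductances: ΣG = 1/5.73 + 1/42.0 + 1/16.2 = 0.2601 (1/kΩ).
By the current-divider rule, I = I_in · G_k/ΣG = 9.71 × 0.6711 = 6.516 mA.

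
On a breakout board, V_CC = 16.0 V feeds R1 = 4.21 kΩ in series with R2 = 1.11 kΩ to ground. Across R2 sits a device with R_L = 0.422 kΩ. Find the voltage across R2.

The load sits in parallel with R2, giving an effective lower resistance R2' = R2·R_L/(R2+R_L) = 0.3058 kΩ.
Voltage divider with the loaded lower leg: V_out = 16.0 × 0.3058/(4.21 + 0.3058) = 16.0 × 0.06771 = 1.083 V.

V_out ≈ 1.08 V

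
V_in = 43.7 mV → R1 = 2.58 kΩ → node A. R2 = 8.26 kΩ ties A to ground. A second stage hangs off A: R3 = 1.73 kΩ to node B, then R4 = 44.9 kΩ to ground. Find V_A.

Looking into the second stage from A: R3 + R4 = 46.63 kΩ appears in parallel with R2.
Effective lower resistance at A: R2 ‖ 46.63 = 7.017 kΩ.
V_A = 43.7 × 7.017/(2.58 + 7.017) = 31.95 mV.

V_A ≈ 32.0 mV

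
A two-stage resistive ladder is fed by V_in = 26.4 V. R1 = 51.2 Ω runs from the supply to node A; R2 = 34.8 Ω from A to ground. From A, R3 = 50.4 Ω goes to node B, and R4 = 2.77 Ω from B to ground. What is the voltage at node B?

Node A sees R2 in parallel with the series input of stage 2, R3 + R4 = 53.17 Ω.
Effective lower resistance at A: R2 ‖ 53.17 = 21.03 Ω.
V_A = 26.4 × 21.03/(51.2 + 21.03) = 7.687 V.
Then the unloaded second divider: V_B = V_A × R4/(R3+R4) = 7.687 × 0.05210 = 0.4005 V.

V_B ≈ 0.400 V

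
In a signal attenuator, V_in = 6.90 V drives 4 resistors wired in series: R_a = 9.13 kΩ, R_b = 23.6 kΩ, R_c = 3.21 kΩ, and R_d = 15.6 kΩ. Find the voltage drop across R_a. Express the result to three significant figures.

Series total: ΣR = 9.13 + 23.6 + 3.21 + 15.6 = 51.54 kΩ.
V = V_in · R/ΣR = 6.90 × 0.1771 = 1.222 V.

V ≈ 1.22 V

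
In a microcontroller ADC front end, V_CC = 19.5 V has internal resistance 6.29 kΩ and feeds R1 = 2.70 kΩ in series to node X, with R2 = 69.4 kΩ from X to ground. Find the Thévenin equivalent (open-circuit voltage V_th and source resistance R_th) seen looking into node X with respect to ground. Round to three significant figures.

R1' = 6.29 + 2.70 = 8.990 kΩ (source resistance + R1).
Open-circuit (no load on X): V_th = V_CC · R2/(R1' + R2) = 19.5 × 69.4/(8.990 + 69.4) = 17.26 V.
Looking into X with the source shorted: R_th = R1'·R2/(R1'+R2) = 8.990 × 69.4/78.39 = 7.959 kΩ.

V_th ≈ 17.3 V, R_th ≈ 7.96 kΩ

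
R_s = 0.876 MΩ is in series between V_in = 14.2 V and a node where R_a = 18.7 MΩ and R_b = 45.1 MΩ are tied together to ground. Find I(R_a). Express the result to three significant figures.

Parallel bank: R_p = 1/(1/18.7 + 1/45.1) = 13.22 MΩ.
V_A = 14.2 × 13.22/14.09 = 13.32 V.
I(R_a) = V_A / R_a = 13.32/18.7 = 0.7122 µA.
(Equivalently: I_total = 1.007 µA, then current-divider fraction G_k/ΣG = 0.7069.)

I ≈ 0.712 µA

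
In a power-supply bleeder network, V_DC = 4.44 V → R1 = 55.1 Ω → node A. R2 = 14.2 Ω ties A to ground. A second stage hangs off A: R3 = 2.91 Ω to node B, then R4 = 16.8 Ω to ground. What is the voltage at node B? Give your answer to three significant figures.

V_B ≈ 0.493 V

The second stage (R3 + R4 = 19.71 Ω) loads node A in parallel with R2.
Effective lower resistance at A: R2 ‖ 19.71 = 8.254 Ω.
First divider: V_A = V_DC · 8.254/(55.1 + 8.254) = 0.5784 V.
Stage 2 is unloaded, so V_B = V_A · R4/(R3+R4) = 0.5784 × 16.8/19.71 = 0.4930 V.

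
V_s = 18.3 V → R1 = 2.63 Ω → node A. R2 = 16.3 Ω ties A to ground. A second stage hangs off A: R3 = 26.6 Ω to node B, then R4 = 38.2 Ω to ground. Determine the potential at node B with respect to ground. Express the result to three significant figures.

Node A sees R2 in parallel with the series input of stage 2, R3 + R4 = 64.80 Ω.
R2 ‖ (R3+R4) = 13.02 Ω.
First divider: V_A = V_s · 13.02/(2.63 + 13.02) = 15.23 V.
Then the unloaded second divider: V_B = V_A × R4/(R3+R4) = 15.23 × 0.5895 = 8.975 V.

V_B ≈ 8.98 V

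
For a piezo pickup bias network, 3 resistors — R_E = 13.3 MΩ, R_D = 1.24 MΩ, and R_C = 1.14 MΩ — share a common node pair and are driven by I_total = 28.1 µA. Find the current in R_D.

Conductances: ΣG = 1/13.3 + 1/1.24 + 1/1.14 = 1.759 (1/MΩ).
Current divider: I(R_D) = I_total · G_k/ΣG = 28.1 × (0.8065/1.759) = 28.1 × 0.4585 = 12.88 µA.

I ≈ 12.9 µA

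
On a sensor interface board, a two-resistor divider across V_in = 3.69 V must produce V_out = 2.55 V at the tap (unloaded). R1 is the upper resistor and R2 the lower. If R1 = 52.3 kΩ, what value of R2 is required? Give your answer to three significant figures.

R2 ≈ 117 kΩ

Required fraction k = V_out/V_in = 0.6911.
Rearranging, R2 = R1·k/(1−k) = 52.3 × 2.237 = 117.0 kΩ.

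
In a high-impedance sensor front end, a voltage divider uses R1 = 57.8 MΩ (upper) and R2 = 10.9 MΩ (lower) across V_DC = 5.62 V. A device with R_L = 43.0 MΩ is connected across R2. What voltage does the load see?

The load sits in parallel with R2, giving an effective lower resistance R2' = R2·R_L/(R2+R_L) = 8.696 MΩ.
Then V_out = V_DC · R2'/(R1 + R2') = 5.62 × 8.696/66.50 = 0.7349 V.
(Unloaded it would be 0.892 V; the load pulls it down.)

V_out ≈ 0.735 V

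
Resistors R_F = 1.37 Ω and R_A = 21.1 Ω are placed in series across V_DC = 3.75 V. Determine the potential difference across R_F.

V ≈ 0.229 V

ΣR = 1.37 + 21.1 = 22.47 Ω.
By the voltage-divider rule, V = 3.75 × 1.370/22.47 = 0.2286 V.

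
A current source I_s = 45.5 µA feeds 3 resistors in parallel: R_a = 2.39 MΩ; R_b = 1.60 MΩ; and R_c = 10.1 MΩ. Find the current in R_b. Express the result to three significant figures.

ΣG = 1/2.39 + 1/1.60 + 1/10.1 = 1.142.
R_b takes the fraction G_k/ΣG = 0.6250/1.142 = 0.5471, so I = 45.5 × 0.5471 = 24.89 µA.

I ≈ 24.9 µA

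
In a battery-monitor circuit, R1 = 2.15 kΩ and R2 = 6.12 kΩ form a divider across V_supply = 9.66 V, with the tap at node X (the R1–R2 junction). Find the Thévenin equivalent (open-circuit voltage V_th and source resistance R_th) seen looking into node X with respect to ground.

Open-circuit (no load on X): V_th = V_supply · R2/(R1 + R2) = 9.66 × 6.12/(2.150 + 6.12) = 7.149 V.
Zeroing V_supply shorts the top of R1 to ground, so R_th = R1 ‖ R2 = 1.591 kΩ.

V_th ≈ 7.15 V, R_th ≈ 1.59 kΩ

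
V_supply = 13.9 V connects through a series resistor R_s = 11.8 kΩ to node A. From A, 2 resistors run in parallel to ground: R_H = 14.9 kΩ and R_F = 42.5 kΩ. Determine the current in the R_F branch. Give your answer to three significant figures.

Combine the parallel branches: R_p = (1/14.9 + 1/42.5)⁻¹ = 11.03 kΩ.
V_A = 13.9 × 11.03/22.83 = 6.716 V.
Branch current I = V_A/R_F = 6.716/42.5 = 0.1580 mA.
(Check via current divider: I_total = 0.6088 mA; share G_k/ΣG = 0.2596 → same result.)

I ≈ 0.158 mA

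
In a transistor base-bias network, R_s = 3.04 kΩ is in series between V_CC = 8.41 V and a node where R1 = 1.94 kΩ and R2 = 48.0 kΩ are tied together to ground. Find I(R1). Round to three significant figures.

Combine the parallel branches: R_p = (1/1.94 + 1/48.0)⁻¹ = 1.865 kΩ.
V_A by voltage divider: V_A = 8.41 × 1.865/(3.04 + 1.865) = 3.197 V.
I(R1) = V_A / R1 = 3.197/1.94 = 1.648 mA.

I ≈ 1.65 mA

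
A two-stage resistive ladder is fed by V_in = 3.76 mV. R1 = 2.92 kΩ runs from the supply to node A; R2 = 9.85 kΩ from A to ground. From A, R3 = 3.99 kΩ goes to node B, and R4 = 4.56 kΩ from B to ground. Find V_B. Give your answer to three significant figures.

V_B ≈ 1.22 mV

Looking into the second stage from A: R3 + R4 = 8.550 kΩ appears in parallel with R2.
Effective lower resistance at A: R2 ‖ 8.550 = 4.577 kΩ.
So V_A = 3.76 × 0.6105 = 2.296 mV.
Stage 2 is unloaded, so V_B = V_A · R4/(R3+R4) = 2.296 × 4.56/8.550 = 1.224 mV.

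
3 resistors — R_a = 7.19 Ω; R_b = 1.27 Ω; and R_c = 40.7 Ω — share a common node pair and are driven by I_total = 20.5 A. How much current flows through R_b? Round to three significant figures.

I ≈ 17.0 A

Total conductance ΣG = 1/7.19 + 1/1.27 + 1/40.7 = 0.9511 (units of 1/Ω).
By the current-divider rule, I = I_total · G_k/ΣG = 20.5 × 0.8279 = 16.97 A.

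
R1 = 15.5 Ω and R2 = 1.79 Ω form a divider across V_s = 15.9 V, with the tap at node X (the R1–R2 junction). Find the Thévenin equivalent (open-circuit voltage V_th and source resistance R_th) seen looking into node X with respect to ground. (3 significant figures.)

Open-circuit (no load on X): V_th = V_s · R2/(R1 + R2) = 15.9 × 1.79/(15.50 + 1.79) = 1.646 V.
Looking into X with the source shorted: R_th = R1·R2/(R1+R2) = 15.50 × 1.79/17.29 = 1.605 Ω.

V_th ≈ 1.65 V, R_th ≈ 1.60 Ω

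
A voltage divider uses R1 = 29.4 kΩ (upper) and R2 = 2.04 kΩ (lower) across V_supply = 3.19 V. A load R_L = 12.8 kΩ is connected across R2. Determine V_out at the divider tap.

V_out ≈ 0.180 V

R2 ‖ R_L = (2.04 × 12.8)/(2.04 + 12.8) = 1.760 kΩ.
Now apply the divider: V_out = 3.19 × 0.05647 = 0.1801 V.
(Unloaded it would be 0.207 V; the load pulls it down.)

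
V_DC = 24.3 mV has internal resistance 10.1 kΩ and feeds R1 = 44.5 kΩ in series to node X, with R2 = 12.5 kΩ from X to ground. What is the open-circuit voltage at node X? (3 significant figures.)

R1' = 10.1 + 44.5 = 54.60 kΩ (source resistance + R1).
With X open, the divider is unloaded: V_th = 24.3 × 12.5/67.10 = 4.527 mV.

V_th ≈ 4.53 mV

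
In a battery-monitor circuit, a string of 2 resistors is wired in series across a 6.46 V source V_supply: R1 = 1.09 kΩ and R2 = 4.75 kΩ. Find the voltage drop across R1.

ΣR = 1.09 + 4.75 = 5.840 kΩ.
By the voltage-divider rule, V = 6.46 × 1.090/5.840 = 1.206 V.

V ≈ 1.21 V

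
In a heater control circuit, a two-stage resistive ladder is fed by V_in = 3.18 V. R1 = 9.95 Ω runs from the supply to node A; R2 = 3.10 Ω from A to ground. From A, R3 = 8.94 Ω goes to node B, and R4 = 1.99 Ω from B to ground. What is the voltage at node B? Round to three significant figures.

Node A sees R2 in parallel with the series input of stage 2, R3 + R4 = 10.93 Ω.
R2 ‖ (R3+R4) = 2.415 Ω.
V_A = 3.18 × 2.415/(9.95 + 2.415) = 0.6211 V.
Stage 2 is unloaded, so V_B = V_A · R4/(R3+R4) = 0.6211 × 1.99/10.93 = 0.1131 V.

V_B ≈ 0.113 V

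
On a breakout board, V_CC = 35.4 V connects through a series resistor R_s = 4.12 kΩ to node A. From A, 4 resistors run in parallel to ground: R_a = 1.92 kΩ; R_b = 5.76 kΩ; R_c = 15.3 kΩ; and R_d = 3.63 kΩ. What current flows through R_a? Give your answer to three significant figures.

I ≈ 3.50 mA

Equivalent of the parallel group: R_p = 0.9659 kΩ.
V_A by voltage divider: V_A = 35.4 × 0.9659/(4.12 + 0.9659) = 6.723 V.
I(R_a) = V_A / R_a = 6.723/1.92 = 3.502 mA.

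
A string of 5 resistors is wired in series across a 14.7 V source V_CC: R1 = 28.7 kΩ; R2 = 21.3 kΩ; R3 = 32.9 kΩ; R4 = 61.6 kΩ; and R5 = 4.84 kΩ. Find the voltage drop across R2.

V ≈ 2.10 V

ΣR = 28.7 + 21.3 + 32.9 + 61.6 + 4.84 = 149.3 kΩ.
Voltage divider: V = V_CC · (21.30 / 149.3) = 14.7 × 0.1426 = 2.097 V.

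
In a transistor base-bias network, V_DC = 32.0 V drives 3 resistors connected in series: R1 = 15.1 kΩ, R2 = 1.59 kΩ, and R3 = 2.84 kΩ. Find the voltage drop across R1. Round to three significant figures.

Total series resistance ΣR = 15.1 + 1.59 + 2.84 = 19.53 kΩ.
By the voltage-divider rule, V = 32.0 × 15.10/19.53 = 24.74 V.

V ≈ 24.7 V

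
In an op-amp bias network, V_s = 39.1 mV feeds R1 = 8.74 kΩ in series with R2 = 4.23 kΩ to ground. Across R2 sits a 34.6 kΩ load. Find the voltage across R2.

V_out ≈ 11.8 mV

R2 ‖ R_L = (4.23 × 34.6)/(4.23 + 34.6) = 3.769 kΩ.
Then V_out = V_s · R2'/(R1 + R2') = 39.1 × 3.769/12.51 = 11.78 mV.
(Unloaded it would be 12.8 mV; the load pulls it down.)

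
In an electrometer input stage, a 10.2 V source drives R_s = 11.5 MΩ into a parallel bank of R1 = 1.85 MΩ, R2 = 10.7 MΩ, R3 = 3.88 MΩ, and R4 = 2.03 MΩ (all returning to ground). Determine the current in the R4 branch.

Equivalent of the parallel group: R_p = 0.7224 MΩ.
V_A = 10.2 × 0.7224/12.22 = 0.6028 V.
I(R4) = V_A / R4 = 0.6028/2.03 = 0.2970 µA.

I ≈ 0.297 µA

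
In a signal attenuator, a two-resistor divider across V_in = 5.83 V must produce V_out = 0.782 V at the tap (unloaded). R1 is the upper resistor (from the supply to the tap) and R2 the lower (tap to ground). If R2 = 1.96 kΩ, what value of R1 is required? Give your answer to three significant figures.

R1 ≈ 12.7 kΩ

V_out/V_in = R2/(R1+R2) = 0.1341.
So R1 = R2 · (V_in/V_out − 1) = 1.96 × (5.83/0.782 − 1) = 1.96 × 6.455 = 12.65 kΩ.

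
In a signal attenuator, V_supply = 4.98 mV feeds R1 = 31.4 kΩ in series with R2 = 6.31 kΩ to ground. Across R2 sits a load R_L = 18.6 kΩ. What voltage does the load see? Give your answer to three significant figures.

V_out ≈ 0.650 mV

First combine the lower leg with the load: R2 ‖ R_L = 4.712 kΩ.
Then V_out = V_supply · R2'/(R1 + R2') = 4.98 × 4.712/36.11 = 0.6498 mV.
(Unloaded it would be 0.833 mV; the load pulls it down.)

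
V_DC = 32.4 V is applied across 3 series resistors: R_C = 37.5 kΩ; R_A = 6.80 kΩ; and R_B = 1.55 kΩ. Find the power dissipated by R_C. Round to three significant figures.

P ≈ 18.7 mW

Series current I = V_DC/ΣR = 32.4/45.85 = 0.7067 mA.
P = I²R = 0.4994 × 37.5 = 18.73 mW.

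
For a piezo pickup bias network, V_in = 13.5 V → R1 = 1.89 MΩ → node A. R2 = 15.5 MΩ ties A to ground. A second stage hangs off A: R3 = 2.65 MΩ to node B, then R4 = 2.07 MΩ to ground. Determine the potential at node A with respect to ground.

V_A ≈ 8.87 V

The second stage (R3 + R4 = 4.720 MΩ) loads node A in parallel with R2.
Effective lower resistance at A: R2 ‖ 4.720 = 3.618 MΩ.
So V_A = 13.5 × 0.6569 = 8.868 V.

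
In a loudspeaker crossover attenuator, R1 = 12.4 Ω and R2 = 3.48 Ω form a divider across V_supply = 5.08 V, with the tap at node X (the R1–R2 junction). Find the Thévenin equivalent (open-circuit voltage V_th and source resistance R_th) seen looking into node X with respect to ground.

V_th ≈ 1.11 V, R_th ≈ 2.72 Ω

With X open, the divider is unloaded: V_th = 5.08 × 3.48/15.88 = 1.113 V.
Zeroing V_supply shorts the top of R1 to ground, so R_th = R1 ‖ R2 = 2.717 Ω.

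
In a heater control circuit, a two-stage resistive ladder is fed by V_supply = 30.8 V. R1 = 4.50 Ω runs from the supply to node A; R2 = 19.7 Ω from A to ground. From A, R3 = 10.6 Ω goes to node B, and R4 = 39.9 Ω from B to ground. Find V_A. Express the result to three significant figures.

V_A ≈ 23.4 V

The second stage (R3 + R4 = 50.50 Ω) loads node A in parallel with R2.
R2 ‖ (R3+R4) = 14.17 Ω.
V_A = 30.8 × 14.17/(4.50 + 14.17) = 23.38 V.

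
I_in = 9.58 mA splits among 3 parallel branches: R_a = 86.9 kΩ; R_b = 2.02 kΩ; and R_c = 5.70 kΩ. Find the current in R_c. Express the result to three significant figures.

I ≈ 2.46 mA

Conductances: ΣG = 1/86.9 + 1/2.02 + 1/5.70 = 0.6820 (1/kΩ).
R_c takes the fraction G_k/ΣG = 0.1754/0.6820 = 0.2572, so I = 9.58 × 0.2572 = 2.464 mA.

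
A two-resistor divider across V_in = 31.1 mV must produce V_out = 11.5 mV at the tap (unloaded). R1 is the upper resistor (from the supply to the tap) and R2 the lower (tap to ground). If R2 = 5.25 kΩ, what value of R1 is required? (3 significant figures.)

R1 ≈ 8.95 kΩ

The divider ratio is R2/(R1+R2) = 11.5/31.1 = 0.3698.
So R1 = R2 · (V_in/V_out − 1) = 5.25 × (31.1/11.5 − 1) = 5.25 × 1.704 = 8.948 kΩ.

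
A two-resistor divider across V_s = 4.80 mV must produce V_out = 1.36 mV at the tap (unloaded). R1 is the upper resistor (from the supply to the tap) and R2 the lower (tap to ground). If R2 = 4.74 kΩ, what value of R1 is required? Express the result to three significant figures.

R1 ≈ 12.0 kΩ

The divider ratio is R2/(R1+R2) = 1.36/4.80 = 0.2833.
R1 = R2·(1/k − 1) = 4.74 × 2.529 = 11.99 kΩ.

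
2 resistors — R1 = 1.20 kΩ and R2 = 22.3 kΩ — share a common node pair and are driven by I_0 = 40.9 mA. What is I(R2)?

I ≈ 2.09 mA

Two-branch current divider: I_k = I_0 · R_other/(R_1 + R_2).
So I = 40.9 × 1.20/23.50 = 2.089 mA.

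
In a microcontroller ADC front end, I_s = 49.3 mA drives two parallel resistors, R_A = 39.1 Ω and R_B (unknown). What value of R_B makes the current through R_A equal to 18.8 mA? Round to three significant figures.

In a two-way split, I_A/I_s = R_B/(R_A + R_B).
With f = 0.3813, R_B = R_A · f/(1−f) = 39.1 × 0.6164 = 24.10 Ω.

R_B ≈ 24.1 Ω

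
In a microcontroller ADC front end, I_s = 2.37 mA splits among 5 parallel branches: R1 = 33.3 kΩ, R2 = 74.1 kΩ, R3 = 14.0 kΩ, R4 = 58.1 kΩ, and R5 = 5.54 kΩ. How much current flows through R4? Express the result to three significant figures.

I ≈ 0.130 mA

Conductances: ΣG = 1/33.3 + 1/74.1 + 1/14.0 + 1/58.1 + 1/5.54 = 0.3127 (1/kΩ).
R4 takes the fraction G_k/ΣG = 0.01721/0.3127 = 0.05505, so I = 2.37 × 0.05505 = 0.1305 mA.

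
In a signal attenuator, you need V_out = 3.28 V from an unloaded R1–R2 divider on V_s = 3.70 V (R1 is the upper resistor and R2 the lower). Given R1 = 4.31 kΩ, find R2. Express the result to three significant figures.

R2 ≈ 33.7 kΩ

V_out/V_s = R2/(R1+R2) = 0.8865.
R2 = R1 · 0.8865/(1 − 0.8865) = 33.66 kΩ.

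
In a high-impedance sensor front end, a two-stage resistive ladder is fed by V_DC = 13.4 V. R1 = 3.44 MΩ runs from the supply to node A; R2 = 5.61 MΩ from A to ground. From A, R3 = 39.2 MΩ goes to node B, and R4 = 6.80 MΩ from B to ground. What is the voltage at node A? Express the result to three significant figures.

V_A ≈ 7.94 V

The second stage (R3 + R4 = 46.00 MΩ) loads node A in parallel with R2.
R2 ‖ (R3+R4) = 5.000 MΩ.
First divider: V_A = V_DC · 5.000/(3.44 + 5.000) = 7.939 V.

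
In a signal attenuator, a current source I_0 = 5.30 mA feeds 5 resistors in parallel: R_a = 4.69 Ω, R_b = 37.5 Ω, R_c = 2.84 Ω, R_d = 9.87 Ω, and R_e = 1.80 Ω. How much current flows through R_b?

I ≈ 0.113 mA

Total conductance ΣG = 1/4.69 + 1/37.5 + 1/2.84 + 1/9.87 + 1/1.80 = 1.249 (units of 1/Ω).
Current divider: I(R_b) = I_0 · G_k/ΣG = 5.30 × (0.02667/1.249) = 5.30 × 0.02135 = 0.1132 mA.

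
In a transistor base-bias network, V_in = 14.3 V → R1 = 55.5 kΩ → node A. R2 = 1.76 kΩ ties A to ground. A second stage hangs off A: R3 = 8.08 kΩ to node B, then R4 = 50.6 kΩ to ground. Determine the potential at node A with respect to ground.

V_A ≈ 0.427 V

The second stage (R3 + R4 = 58.68 kΩ) loads node A in parallel with R2.
Effective lower resistance at A: R2 ‖ 58.68 = 1.709 kΩ.
V_A = 14.3 × 1.709/(55.5 + 1.709) = 0.4271 V.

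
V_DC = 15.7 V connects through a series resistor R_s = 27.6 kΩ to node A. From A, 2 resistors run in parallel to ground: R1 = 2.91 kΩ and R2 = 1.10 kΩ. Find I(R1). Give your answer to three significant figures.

Parallel bank: R_p = 1/(1/2.91 + 1/1.10) = 0.7983 kΩ.
V_A = 15.7 × 0.7983/28.40 = 0.4413 V.
I(R1) = V_A / R1 = 0.4413/2.91 = 0.1517 mA.

I ≈ 0.152 mA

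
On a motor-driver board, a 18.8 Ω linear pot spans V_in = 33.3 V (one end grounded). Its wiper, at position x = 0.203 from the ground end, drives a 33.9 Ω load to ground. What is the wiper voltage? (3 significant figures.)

V_out ≈ 6.20 V

Split the track: R_lower = x·R_p = 3.816 Ω, R_upper = (1−x)·R_p = 14.98 Ω.
(x·R_p) ‖ R_L = 3.430 Ω.
Loaded-divider output: V_out = 33.3 × 0.1863 = 6.203 V.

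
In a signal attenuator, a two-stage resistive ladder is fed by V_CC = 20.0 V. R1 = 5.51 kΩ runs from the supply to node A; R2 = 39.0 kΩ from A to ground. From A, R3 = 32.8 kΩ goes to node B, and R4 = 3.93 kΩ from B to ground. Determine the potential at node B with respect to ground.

V_B ≈ 1.66 V

Looking into the second stage from A: R3 + R4 = 36.73 kΩ appears in parallel with R2.
R2 ‖ (R3+R4) = 18.92 kΩ.
V_A = 20.0 × 18.92/(5.51 + 18.92) = 15.49 V.
Then the unloaded second divider: V_B = V_A × R4/(R3+R4) = 15.49 × 0.1070 = 1.657 V.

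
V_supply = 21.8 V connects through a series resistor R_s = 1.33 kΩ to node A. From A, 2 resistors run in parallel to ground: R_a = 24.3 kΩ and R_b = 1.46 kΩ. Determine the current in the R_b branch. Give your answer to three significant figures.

I ≈ 7.60 mA

Parallel bank: R_p = 1/(1/24.3 + 1/1.46) = 1.377 kΩ.
Node voltage V_A = V_supply · R_p/(R_s + R_p) = 21.8 × 0.5087 = 11.09 V.
I(R_b) = V_A / R_b = 11.09/1.46 = 7.596 mA.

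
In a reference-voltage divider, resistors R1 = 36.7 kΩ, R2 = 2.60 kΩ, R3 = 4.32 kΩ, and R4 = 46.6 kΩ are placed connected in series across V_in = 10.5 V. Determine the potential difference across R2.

Series total: ΣR = 36.7 + 2.60 + 4.32 + 46.6 = 90.22 kΩ.
By the voltage-divider rule, V = 10.5 × 2.600/90.22 = 0.3026 V.

V ≈ 0.303 V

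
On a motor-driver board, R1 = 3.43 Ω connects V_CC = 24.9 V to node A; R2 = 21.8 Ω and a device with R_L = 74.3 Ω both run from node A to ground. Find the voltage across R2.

V_out ≈ 20.7 V

The load sits in parallel with R2, giving an effective lower resistance R2' = R2·R_L/(R2+R_L) = 16.85 Ω.
Now apply the divider: V_out = 24.9 × 0.8309 = 20.69 V.
(Unloaded it would be 21.5 V; the load pulls it down.)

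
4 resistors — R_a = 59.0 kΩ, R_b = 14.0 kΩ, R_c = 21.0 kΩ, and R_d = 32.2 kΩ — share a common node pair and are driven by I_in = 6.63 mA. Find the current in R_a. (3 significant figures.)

Conductances: ΣG = 1/59.0 + 1/14.0 + 1/21.0 + 1/32.2 = 0.1671 (1/kΩ).
By the current-divider rule, I = I_in · G_k/ΣG = 6.63 × 0.1015 = 0.6727 mA.

I ≈ 0.673 mA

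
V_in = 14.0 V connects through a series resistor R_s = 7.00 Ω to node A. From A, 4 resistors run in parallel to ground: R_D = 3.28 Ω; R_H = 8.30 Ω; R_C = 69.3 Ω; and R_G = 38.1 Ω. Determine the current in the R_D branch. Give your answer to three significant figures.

Combine the parallel branches: R_p = (1/3.28 + 1/8.30 + 1/69.3 + 1/38.1)⁻¹ = 2.146 Ω.
Node voltage V_A = V_in · R_p/(R_s + R_p) = 14.0 × 0.2346 = 3.285 V.
Branch current I = V_A/R_D = 3.285/3.28 = 1.001 A.

I ≈ 1.00 A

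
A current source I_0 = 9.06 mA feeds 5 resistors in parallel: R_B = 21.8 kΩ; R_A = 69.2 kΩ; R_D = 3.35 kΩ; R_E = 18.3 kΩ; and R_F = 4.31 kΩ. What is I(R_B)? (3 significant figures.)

Conductances: ΣG = 1/21.8 + 1/69.2 + 1/3.35 + 1/18.3 + 1/4.31 = 0.6455 (1/kΩ).
R_B takes the fraction G_k/ΣG = 0.04587/0.6455 = 0.07106, so I = 9.06 × 0.07106 = 0.6438 mA.

I ≈ 0.644 mA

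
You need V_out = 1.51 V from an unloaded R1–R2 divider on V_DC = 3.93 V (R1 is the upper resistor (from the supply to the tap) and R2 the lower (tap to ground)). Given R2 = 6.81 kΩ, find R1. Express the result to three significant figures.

R1 ≈ 10.9 kΩ

The divider ratio is R2/(R1+R2) = 1.51/3.93 = 0.3842.
R1 = R2·(1/k − 1) = 6.81 × 1.603 = 10.91 kΩ.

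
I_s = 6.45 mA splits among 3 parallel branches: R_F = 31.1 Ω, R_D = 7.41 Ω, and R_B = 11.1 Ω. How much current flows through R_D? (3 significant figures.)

I ≈ 3.38 mA

ΣG = 1/31.1 + 1/7.41 + 1/11.1 = 0.2572.
Current divider: I(R_D) = I_s · G_k/ΣG = 6.45 × (0.1350/0.2572) = 6.45 × 0.5247 = 3.384 mA.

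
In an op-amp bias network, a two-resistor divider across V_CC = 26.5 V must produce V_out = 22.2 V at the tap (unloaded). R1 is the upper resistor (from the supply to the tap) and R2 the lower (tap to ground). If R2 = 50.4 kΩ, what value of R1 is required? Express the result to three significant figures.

Required fraction k = V_out/V_CC = 0.8377.
R1 = R2·(1/k − 1) = 50.4 × 0.1937 = 9.762 kΩ.

R1 ≈ 9.76 kΩ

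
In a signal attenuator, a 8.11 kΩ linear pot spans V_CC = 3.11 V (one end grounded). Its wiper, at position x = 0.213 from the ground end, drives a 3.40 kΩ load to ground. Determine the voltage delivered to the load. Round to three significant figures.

The pot divides into 6.383 kΩ above the wiper and 1.727 kΩ below.
(x·R_p) ‖ R_L = 1.145 kΩ.
Loaded-divider output: V_out = 3.11 × 0.1522 = 0.4732 V.
(Unloaded: V_out = x·V_CC = 0.662 V.)

V_out ≈ 0.473 V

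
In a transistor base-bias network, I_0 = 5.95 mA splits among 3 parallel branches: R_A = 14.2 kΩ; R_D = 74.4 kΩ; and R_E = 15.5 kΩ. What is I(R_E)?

I ≈ 2.59 mA

Conductances: ΣG = 1/14.2 + 1/74.4 + 1/15.5 = 0.1484 (1/kΩ).
By the current-divider rule, I = I_0 · G_k/ΣG = 5.95 × 0.4348 = 2.587 mA.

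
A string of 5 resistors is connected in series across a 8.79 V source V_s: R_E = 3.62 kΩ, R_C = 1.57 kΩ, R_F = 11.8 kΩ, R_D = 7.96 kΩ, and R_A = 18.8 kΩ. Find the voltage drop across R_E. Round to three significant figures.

V ≈ 0.727 V

Series total: ΣR = 3.62 + 1.57 + 11.8 + 7.96 + 18.8 = 43.75 kΩ.
By the voltage-divider rule, V = 8.79 × 3.620/43.75 = 0.7273 V.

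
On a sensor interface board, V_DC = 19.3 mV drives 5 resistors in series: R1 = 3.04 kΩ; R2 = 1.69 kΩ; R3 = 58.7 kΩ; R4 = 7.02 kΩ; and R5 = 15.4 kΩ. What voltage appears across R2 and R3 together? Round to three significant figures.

ΣR = 3.04 + 1.69 + 58.7 + 7.02 + 15.4 = 85.85 kΩ.
R_{R2..R3} = 1.69 + 58.7 = 60.39 kΩ.
Voltage divider: V = V_DC · (60.39 / 85.85) = 19.3 × 0.7034 = 13.58 mV.

V ≈ 13.6 mV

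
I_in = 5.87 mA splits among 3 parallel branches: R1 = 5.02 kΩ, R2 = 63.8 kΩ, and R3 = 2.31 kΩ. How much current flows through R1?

Conductances: ΣG = 1/5.02 + 1/63.8 + 1/2.31 = 0.6478 (1/kΩ).
By the current-divider rule, I = I_in · G_k/ΣG = 5.87 × 0.3075 = 1.805 mA.

I ≈ 1.81 mA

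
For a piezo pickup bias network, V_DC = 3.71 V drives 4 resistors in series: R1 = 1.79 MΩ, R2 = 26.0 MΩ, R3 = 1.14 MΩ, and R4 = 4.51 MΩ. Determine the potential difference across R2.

ΣR = 1.79 + 26.0 + 1.14 + 4.51 = 33.44 MΩ.
By the voltage-divider rule, V = 3.71 × 26.00/33.44 = 2.885 V.

V ≈ 2.88 V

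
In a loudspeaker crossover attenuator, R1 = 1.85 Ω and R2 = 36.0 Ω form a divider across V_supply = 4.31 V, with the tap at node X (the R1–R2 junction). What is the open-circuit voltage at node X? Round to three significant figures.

Open-circuit (no load on X): V_th = V_supply · R2/(R1 + R2) = 4.31 × 36.0/(1.850 + 36.0) = 4.099 V.

V_th ≈ 4.10 V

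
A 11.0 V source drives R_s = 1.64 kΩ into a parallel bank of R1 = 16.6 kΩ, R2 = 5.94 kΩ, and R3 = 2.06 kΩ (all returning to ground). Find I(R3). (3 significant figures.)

I ≈ 2.46 mA

Parallel bank: R_p = 1/(1/16.6 + 1/5.94 + 1/2.06) = 1.401 kΩ.
Node voltage V_A = V_DC · R_p/(R_s + R_p) = 11.0 × 0.4606 = 5.067 V.
Branch current I = V_A/R3 = 5.067/2.06 = 2.460 mA.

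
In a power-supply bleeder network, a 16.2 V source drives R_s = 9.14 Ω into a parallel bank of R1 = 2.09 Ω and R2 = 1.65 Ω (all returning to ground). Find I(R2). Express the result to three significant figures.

Parallel bank: R_p = 1/(1/2.09 + 1/1.65) = 0.9221 Ω.
Node voltage V_A = V_DC · R_p/(R_s + R_p) = 16.2 × 0.09164 = 1.485 V.
Branch current I = V_A/R2 = 1.485/1.65 = 0.8997 A.

I ≈ 0.900 A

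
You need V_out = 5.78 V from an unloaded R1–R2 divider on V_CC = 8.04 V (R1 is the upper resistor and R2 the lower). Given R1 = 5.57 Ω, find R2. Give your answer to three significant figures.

The divider ratio is R2/(R1+R2) = 5.78/8.04 = 0.7189.
Rearranging, R2 = R1·k/(1−k) = 5.57 × 2.558 = 14.25 Ω.

R2 ≈ 14.2 Ω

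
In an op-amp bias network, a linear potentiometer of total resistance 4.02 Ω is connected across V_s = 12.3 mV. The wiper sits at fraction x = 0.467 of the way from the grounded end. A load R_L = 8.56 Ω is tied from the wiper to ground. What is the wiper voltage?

The pot divides into 2.143 Ω above the wiper and 1.877 Ω below.
Lower segment in parallel with the load: 1.877 ‖ 8.56 = 1.540 Ω.
V_out = 12.3 × 1.540/(2.143 + 1.540) = 5.143 mV.

V_out ≈ 5.14 mV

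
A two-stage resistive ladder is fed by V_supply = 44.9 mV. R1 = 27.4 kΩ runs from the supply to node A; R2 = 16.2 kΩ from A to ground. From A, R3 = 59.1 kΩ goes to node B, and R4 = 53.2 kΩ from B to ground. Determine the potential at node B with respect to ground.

V_B ≈ 7.25 mV

Looking into the second stage from A: R3 + R4 = 112.3 kΩ appears in parallel with R2.
Effective lower resistance at A: R2 ‖ 112.3 = 14.16 kΩ.
V_A = 44.9 × 14.16/(27.4 + 14.16) = 15.30 mV.
Then the unloaded second divider: V_B = V_A × R4/(R3+R4) = 15.30 × 0.4737 = 7.246 mV.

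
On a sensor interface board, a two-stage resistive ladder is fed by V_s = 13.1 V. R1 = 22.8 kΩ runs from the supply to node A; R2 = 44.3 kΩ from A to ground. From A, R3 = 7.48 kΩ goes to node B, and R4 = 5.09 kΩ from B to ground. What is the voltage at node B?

Node A sees R2 in parallel with the series input of stage 2, R3 + R4 = 12.57 kΩ.
R2 ‖ (R3+R4) = 9.792 kΩ.
V_A = 13.1 × 9.792/(22.8 + 9.792) = 3.936 V.
Stage 2 is unloaded, so V_B = V_A · R4/(R3+R4) = 3.936 × 5.09/12.57 = 1.594 V.

V_B ≈ 1.59 V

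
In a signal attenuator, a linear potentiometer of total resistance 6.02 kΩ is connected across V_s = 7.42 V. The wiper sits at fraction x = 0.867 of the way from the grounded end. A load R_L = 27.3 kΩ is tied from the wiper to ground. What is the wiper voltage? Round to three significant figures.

V_out ≈ 6.27 V

Lower segment x·R_p = 5.219 kΩ; upper segment (1−x)·R_p = 0.8007 kΩ.
R_L loads the lower segment: effective lower R = 4.382 kΩ.
Then V_out = V_s · 4.382/(0.8007 + 4.382) = 6.274 V.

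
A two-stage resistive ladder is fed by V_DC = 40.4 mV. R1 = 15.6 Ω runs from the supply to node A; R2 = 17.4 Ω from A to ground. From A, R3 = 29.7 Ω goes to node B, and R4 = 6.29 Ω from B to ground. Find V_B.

V_B ≈ 3.03 mV

Node A sees R2 in parallel with the series input of stage 2, R3 + R4 = 35.99 Ω.
R2 ‖ (R3+R4) = 11.73 Ω.
So V_A = 40.4 × 0.4292 = 17.34 mV.
Then the unloaded second divider: V_B = V_A × R4/(R3+R4) = 17.34 × 0.1748 = 3.030 mV.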